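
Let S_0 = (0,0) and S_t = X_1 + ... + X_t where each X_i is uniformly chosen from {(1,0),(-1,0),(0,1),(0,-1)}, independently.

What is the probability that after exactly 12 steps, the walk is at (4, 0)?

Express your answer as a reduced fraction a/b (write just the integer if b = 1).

Answer: 245025/16777216

Derivation:
Let h be the number of horizontal steps (so 12-h are vertical). To end at (4,0) need (h+4)/2 right-steps and ((12-h)+0)/2 up-steps.
Sum over h with 4 ≤ h ≤ 12, h ≡ 0 (mod 2), 12-h ≡ 0 (mod 2):
h=4: C(12,4)·C(4,4)·C(8,4) = 495·1·70 = 34650
h=6: C(12,6)·C(6,5)·C(6,3) = 924·6·20 = 110880
h=8: C(12,8)·C(8,6)·C(4,2) = 495·28·6 = 83160
h=10: C(12,10)·C(10,7)·C(2,1) = 66·120·2 = 15840
h=12: C(12,12)·C(12,8)·C(0,0) = 1·495·1 = 495
Total favorable: 245025
Total paths: 4^12 = 16777216
P = 245025/16777216 = 245025/16777216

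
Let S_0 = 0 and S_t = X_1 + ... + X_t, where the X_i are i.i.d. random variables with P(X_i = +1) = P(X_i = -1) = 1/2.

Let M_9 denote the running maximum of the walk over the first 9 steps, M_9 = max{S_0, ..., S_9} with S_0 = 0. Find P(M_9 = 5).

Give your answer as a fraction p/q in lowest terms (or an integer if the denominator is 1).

Let M_9 = max(S_0,...,S_9). Use the reflection principle: for j ≥ 1, #{paths with M_9 ≥ j} = #{S_9 ≥ j} + #{S_9 ≥ j+1}.
By reflection, #{M_9 ≥ 5} = #{S_9 ≥ 5} + #{S_9 ≥ 6} = 46 + 10 = 56.
#{M_9 ≥ 6} = #{S_9 ≥ 6} + #{S_9 ≥ 7} = 10 + 10 = 20.
#{M_9 = 5} = 56 - 20 = 36.
P(M_9 = 5) = 36/512 = 9/128

Answer: 9/128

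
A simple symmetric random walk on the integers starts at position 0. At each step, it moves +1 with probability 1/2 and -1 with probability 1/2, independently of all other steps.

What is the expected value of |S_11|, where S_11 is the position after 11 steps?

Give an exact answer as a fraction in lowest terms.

S_11 takes values m ≡ 1 (mod 2) with |m| ≤ 11; P(S_11=m) = C(11,(11+m)/2)/2^11.
Total paths: 2^11 = 2048
Distribution: P(S=-11)=1/2048, P(S=-9)=11/2048, P(S=-7)=55/2048, P(S=-5)=165/2048, P(S=-3)=330/2048, P(S=-1)=462/2048, P(S=1)=462/2048, P(S=3)=330/2048, P(S=5)=165/2048, P(S=7)=55/2048, P(S=9)=11/2048, P(S=11)=1/2048
E[|S_11|] = Σ_m |m|·P(S_11=m) = 5544/2048 = 693/256

Answer: 693/256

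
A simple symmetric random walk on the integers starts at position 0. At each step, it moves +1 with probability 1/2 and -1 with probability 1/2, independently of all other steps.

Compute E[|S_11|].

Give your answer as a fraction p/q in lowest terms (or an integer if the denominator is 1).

Answer: 693/256

Derivation:
S_11 takes values m ≡ 1 (mod 2) with |m| ≤ 11; P(S_11=m) = C(11,(11+m)/2)/2^11.
Total paths: 2^11 = 2048
Distribution: P(S=-11)=1/2048, P(S=-9)=11/2048, P(S=-7)=55/2048, P(S=-5)=165/2048, P(S=-3)=330/2048, P(S=-1)=462/2048, P(S=1)=462/2048, P(S=3)=330/2048, P(S=5)=165/2048, P(S=7)=55/2048, P(S=9)=11/2048, P(S=11)=1/2048
E[|S_11|] = Σ_m |m|·P(S_11=m) = 5544/2048 = 693/256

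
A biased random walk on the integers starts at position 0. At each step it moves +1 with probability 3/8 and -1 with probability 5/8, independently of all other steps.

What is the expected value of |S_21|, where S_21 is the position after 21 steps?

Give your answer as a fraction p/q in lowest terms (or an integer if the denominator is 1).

S_21 takes values m ≡ 1 (mod 2) with |m| ≤ 21; P(S_21=m) = C(21,(21+m)/2) · (3/8)^((21+m)/2) · (5/8)^((21-m)/2).
Distribution: P(S=-21)=476837158203125/9223372036854775808, P(S=-19)=6008148193359375/9223372036854775808, P(S=-17)=18024444580078125/4611686018427387904, P(S=-15)=68492889404296875/4611686018427387904, P(S=-13)=369861602783203125/9223372036854775808, P(S=-11)=754517669677734375/9223372036854775808, P(S=-9)=150903533935546875/1152921504606846976, P(S=-7)=194018829345703125/1152921504606846976, P(S=-5)=814879083251953125/4611686018427387904, P(S=-3)=706228538818359375/4611686018427387904, P(S=-1)=254242273974609375/2305843009213693952, P(S=1)=152545364384765625/2305843009213693952, P(S=3)=152545364384765625/4611686018427387904, P(S=5)=63364997513671875/4611686018427387904, P(S=7)=5431285501171875/1152921504606846976, P(S=9)=1520759940328125/1152921504606846976, P(S=11)=2737367892590625/9223372036854775808, P(S=13)=483064922221875/9223372036854775808, P(S=15)=32204328148125/4611686018427387904, P(S=17)=3050936350875/4611686018427387904, P(S=19)=366112362105/9223372036854775808, P(S=21)=10460353203/9223372036854775808
E[|S_21|] = Σ_m |m|·P(S_21=m) = 1676348115486716469/288230376151711744

Answer: 1676348115486716469/288230376151711744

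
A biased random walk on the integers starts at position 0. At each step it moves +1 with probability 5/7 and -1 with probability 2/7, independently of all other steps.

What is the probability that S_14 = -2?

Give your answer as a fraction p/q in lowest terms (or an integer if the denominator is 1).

Answer: 1716000000/96889010407

Derivation:
To reach position -2 after 14 steps: need 6 steps of +1 and 8 steps of -1.
Number of such sequences: C(14,6) = 3003
Each has probability (5/7)^6 · (2/7)^8 = 4000000/678223072849
P = 3003 · 4000000/678223072849 = 1716000000/96889010407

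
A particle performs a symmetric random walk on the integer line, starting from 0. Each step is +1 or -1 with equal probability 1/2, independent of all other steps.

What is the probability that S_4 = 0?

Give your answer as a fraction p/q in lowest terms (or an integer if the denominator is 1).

Answer: 3/8

Derivation:
To return to 0 after 4 steps: need exactly 2 steps of +1 and 2 of -1.
Favorable paths: C(4,2) = 6
Total paths: 2^4 = 16
P = 6/16 = 3/8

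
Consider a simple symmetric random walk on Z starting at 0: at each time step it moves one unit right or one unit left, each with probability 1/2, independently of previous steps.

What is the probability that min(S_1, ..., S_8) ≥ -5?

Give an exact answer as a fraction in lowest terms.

Answer: 123/128

Derivation:
Let f(t,s) = #length-t paths at position s with S_1..S_t all ≥ -5.
f(t,s) = f(t-1,s-1) + f(t-1,s+1) for s ≥ -5; f(t,s) = 0 for s < -5.
t=0: f(0,0)=1
t=1: f(1,-1)=1 f(1,1)=1
t=2: f(2,-2)=1 f(2,0)=2 f(2,2)=1
t=3: f(3,-3)=1 f(3,-1)=3 f(3,1)=3 f(3,3)=1
t=4: f(4,-4)=1 f(4,-2)=4 f(4,0)=6 f(4,2)=4 f(4,4)=1
t=5: f(5,-5)=1 f(5,-3)=5 f(5,-1)=10 f(5,1)=10 f(5,3)=5 f(5,5)=1
t=6: f(6,-4)=6 f(6,-2)=15 f(6,0)=20 f(6,2)=15 f(6,4)=6 f(6,6)=1
t=7: f(7,-5)=6 f(7,-3)=21 f(7,-1)=35 f(7,1)=35 f(7,3)=21 f(7,5)=7 f(7,7)=1
t=8: f(8,-4)=27 f(8,-2)=56 f(8,0)=70 f(8,2)=56 f(8,4)=28 f(8,6)=8 f(8,8)=1
Σ_s f(8,s) = 246
P = 246/256 = 123/128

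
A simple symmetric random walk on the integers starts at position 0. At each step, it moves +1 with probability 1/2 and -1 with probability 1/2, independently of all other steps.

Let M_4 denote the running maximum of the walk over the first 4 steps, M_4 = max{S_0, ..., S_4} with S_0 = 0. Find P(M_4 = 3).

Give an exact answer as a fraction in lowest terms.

Answer: 1/16

Derivation:
Let M_4 = max(S_0,...,S_4). Use the reflection principle: for j ≥ 1, #{paths with M_4 ≥ j} = #{S_4 ≥ j} + #{S_4 ≥ j+1}.
By reflection, #{M_4 ≥ 3} = #{S_4 ≥ 3} + #{S_4 ≥ 4} = 1 + 1 = 2.
#{M_4 ≥ 4} = #{S_4 ≥ 4} + #{S_4 ≥ 5} = 1 + 0 = 1.
#{M_4 = 3} = 2 - 1 = 1.
P(M_4 = 3) = 1/16 = 1/16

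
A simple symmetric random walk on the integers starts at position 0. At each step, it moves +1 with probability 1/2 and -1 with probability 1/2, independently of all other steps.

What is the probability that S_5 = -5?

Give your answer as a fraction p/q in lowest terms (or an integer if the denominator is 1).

To reach position -5 after 5 steps: need 0 steps of +1 and 5 of -1.
Favorable paths: C(5,0) = 1
Total paths: 2^5 = 32
P = 1/32 = 1/32

Answer: 1/32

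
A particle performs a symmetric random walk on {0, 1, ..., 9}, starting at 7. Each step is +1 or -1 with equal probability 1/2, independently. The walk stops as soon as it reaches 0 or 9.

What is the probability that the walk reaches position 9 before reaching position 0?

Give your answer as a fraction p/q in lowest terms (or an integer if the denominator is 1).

Answer: 7/9

Derivation:
Symmetric walk (p = 1/2): the harmonic-function argument gives P(hit 9 before 0 | start at 7) = a/N.
P = 7/9 = 7/9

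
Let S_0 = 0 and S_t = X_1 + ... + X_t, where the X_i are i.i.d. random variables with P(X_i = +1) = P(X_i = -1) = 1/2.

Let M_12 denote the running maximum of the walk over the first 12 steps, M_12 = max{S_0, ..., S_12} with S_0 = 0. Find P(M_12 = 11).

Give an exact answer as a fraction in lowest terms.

Let M_12 = max(S_0,...,S_12). Use the reflection principle: for j ≥ 1, #{paths with M_12 ≥ j} = #{S_12 ≥ j} + #{S_12 ≥ j+1}.
By reflection, #{M_12 ≥ 11} = #{S_12 ≥ 11} + #{S_12 ≥ 12} = 1 + 1 = 2.
#{M_12 ≥ 12} = #{S_12 ≥ 12} + #{S_12 ≥ 13} = 1 + 0 = 1.
#{M_12 = 11} = 2 - 1 = 1.
P(M_12 = 11) = 1/4096 = 1/4096

Answer: 1/4096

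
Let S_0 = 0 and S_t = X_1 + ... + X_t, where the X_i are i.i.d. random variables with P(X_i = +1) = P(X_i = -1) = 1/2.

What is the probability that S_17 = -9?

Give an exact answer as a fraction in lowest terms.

To reach position -9 after 17 steps: need 4 steps of +1 and 13 of -1.
Favorable paths: C(17,4) = 2380
Total paths: 2^17 = 131072
P = 2380/131072 = 595/32768

Answer: 595/32768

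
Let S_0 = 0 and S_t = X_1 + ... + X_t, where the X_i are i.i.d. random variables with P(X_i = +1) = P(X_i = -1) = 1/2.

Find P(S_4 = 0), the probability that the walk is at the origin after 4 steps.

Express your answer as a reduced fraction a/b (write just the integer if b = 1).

Answer: 3/8

Derivation:
To return to 0 after 4 steps: need exactly 2 steps of +1 and 2 of -1.
Favorable paths: C(4,2) = 6
Total paths: 2^4 = 16
P = 6/16 = 3/8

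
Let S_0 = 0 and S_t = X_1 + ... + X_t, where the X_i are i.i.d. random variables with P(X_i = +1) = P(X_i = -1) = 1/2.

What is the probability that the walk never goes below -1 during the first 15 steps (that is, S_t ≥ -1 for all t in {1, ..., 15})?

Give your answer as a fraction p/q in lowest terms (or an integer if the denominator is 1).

Answer: 6435/16384

Derivation:
Let f(t,s) = #length-t paths at position s with S_1..S_t all ≥ -1.
f(t,s) = f(t-1,s-1) + f(t-1,s+1) for s ≥ -1; f(t,s) = 0 for s < -1.
t=0: f(0,0)=1
t=1: f(1,-1)=1 f(1,1)=1
t=2: f(2,0)=2 f(2,2)=1
t=3: f(3,-1)=2 f(3,1)=3 f(3,3)=1
t=4: f(4,0)=5 f(4,2)=4 f(4,4)=1
t=5: f(5,-1)=5 f(5,1)=9 f(5,3)=5 f(5,5)=1
t=6: f(6,0)=14 f(6,2)=14 f(6,4)=6 f(6,6)=1
t=7: f(7,-1)=14 f(7,1)=28 f(7,3)=20 f(7,5)=7 f(7,7)=1
t=8: f(8,0)=42 f(8,2)=48 f(8,4)=27 f(8,6)=8 f(8,8)=1
t=9: f(9,-1)=42 f(9,1)=90 f(9,3)=75 f(9,5)=35 f(9,7)=9 f(9,9)=1
t=10: f(10,0)=132 f(10,2)=165 f(10,4)=110 f(10,6)=44 f(10,8)=10 f(10,10)=1
t=11: f(11,-1)=132 f(11,1)=297 f(11,3)=275 f(11,5)=154 f(11,7)=54 f(11,9)=11 f(11,11)=1
t=12: f(12,0)=429 f(12,2)=572 f(12,4)=429 f(12,6)=208 f(12,8)=65 f(12,10)=12 f(12,12)=1
t=13: f(13,-1)=429 f(13,1)=1001 f(13,3)=1001 f(13,5)=637 f(13,7)=273 f(13,9)=77 f(13,11)=13 f(13,13)=1
t=14: f(14,0)=1430 f(14,2)=2002 f(14,4)=1638 f(14,6)=910 f(14,8)=350 f(14,10)=90 f(14,12)=14 f(14,14)=1
t=15: f(15,-1)=1430 f(15,1)=3432 f(15,3)=3640 f(15,5)=2548 f(15,7)=1260 f(15,9)=440 f(15,11)=104 f(15,13)=15 f(15,15)=1
Σ_s f(15,s) = 12870
P = 12870/32768 = 6435/16384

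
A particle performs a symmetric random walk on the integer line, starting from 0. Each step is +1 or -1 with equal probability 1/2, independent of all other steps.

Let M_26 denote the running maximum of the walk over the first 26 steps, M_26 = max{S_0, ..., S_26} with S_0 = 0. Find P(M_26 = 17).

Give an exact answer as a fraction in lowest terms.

Let M_26 = max(S_0,...,S_26). Use the reflection principle: for j ≥ 1, #{paths with M_26 ≥ j} = #{S_26 ≥ j} + #{S_26 ≥ j+1}.
By reflection, #{M_26 ≥ 17} = #{S_26 ≥ 17} + #{S_26 ≥ 18} = 17902 + 17902 = 35804.
#{M_26 ≥ 18} = #{S_26 ≥ 18} + #{S_26 ≥ 19} = 17902 + 2952 = 20854.
#{M_26 = 17} = 35804 - 20854 = 14950.
P(M_26 = 17) = 14950/67108864 = 7475/33554432

Answer: 7475/33554432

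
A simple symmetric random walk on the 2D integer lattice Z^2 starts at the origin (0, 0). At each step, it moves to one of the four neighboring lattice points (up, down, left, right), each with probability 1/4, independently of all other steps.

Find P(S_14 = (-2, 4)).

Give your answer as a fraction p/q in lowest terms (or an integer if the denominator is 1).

Let h be the number of horizontal steps (so 14-h are vertical). To end at (-2,4) need (h-2)/2 right-steps and ((14-h)+4)/2 up-steps.
Sum over h with 2 ≤ h ≤ 10, h ≡ 0 (mod 2), 14-h ≡ 0 (mod 2):
h=2: C(14,2)·C(2,0)·C(12,8) = 91·1·495 = 45045
h=4: C(14,4)·C(4,1)·C(10,7) = 1001·4·120 = 480480
h=6: C(14,6)·C(6,2)·C(8,6) = 3003·15·28 = 1261260
h=8: C(14,8)·C(8,3)·C(6,5) = 3003·56·6 = 1009008
h=10: C(14,10)·C(10,4)·C(4,4) = 1001·210·1 = 210210
Total favorable: 3006003
Total paths: 4^14 = 268435456
P = 3006003/268435456 = 3006003/268435456

Answer: 3006003/268435456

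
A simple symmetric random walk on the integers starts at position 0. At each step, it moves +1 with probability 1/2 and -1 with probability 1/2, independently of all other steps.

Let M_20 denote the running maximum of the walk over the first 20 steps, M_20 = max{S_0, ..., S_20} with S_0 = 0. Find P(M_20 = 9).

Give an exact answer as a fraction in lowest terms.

Answer: 969/65536

Derivation:
Let M_20 = max(S_0,...,S_20). Use the reflection principle: for j ≥ 1, #{paths with M_20 ≥ j} = #{S_20 ≥ j} + #{S_20 ≥ j+1}.
By reflection, #{M_20 ≥ 9} = #{S_20 ≥ 9} + #{S_20 ≥ 10} = 21700 + 21700 = 43400.
#{M_20 ≥ 10} = #{S_20 ≥ 10} + #{S_20 ≥ 11} = 21700 + 6196 = 27896.
#{M_20 = 9} = 43400 - 27896 = 15504.
P(M_20 = 9) = 15504/1048576 = 969/65536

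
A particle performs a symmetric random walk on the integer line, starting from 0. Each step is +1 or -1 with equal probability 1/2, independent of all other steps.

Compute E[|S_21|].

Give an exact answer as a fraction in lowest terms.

Answer: 969969/262144

Derivation:
S_21 takes values m ≡ 1 (mod 2) with |m| ≤ 21; P(S_21=m) = C(21,(21+m)/2)/2^21.
Total paths: 2^21 = 2097152
Distribution: P(S=-21)=1/2097152, P(S=-19)=21/2097152, P(S=-17)=210/2097152, P(S=-15)=1330/2097152, P(S=-13)=5985/2097152, P(S=-11)=20349/2097152, P(S=-9)=54264/2097152, P(S=-7)=116280/2097152, P(S=-5)=203490/2097152, P(S=-3)=293930/2097152, P(S=-1)=352716/2097152, P(S=1)=352716/2097152, P(S=3)=293930/2097152, P(S=5)=203490/2097152, P(S=7)=116280/2097152, P(S=9)=54264/2097152, P(S=11)=20349/2097152, P(S=13)=5985/2097152, P(S=15)=1330/2097152, P(S=17)=210/2097152, P(S=19)=21/2097152, P(S=21)=1/2097152
E[|S_21|] = Σ_m |m|·P(S_21=m) = 7759752/2097152 = 969969/262144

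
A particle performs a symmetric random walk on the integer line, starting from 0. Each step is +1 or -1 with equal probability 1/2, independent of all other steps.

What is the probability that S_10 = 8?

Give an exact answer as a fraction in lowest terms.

To reach position 8 after 10 steps: need 9 steps of +1 and 1 of -1.
Favorable paths: C(10,9) = 10
Total paths: 2^10 = 1024
P = 10/1024 = 5/512

Answer: 5/512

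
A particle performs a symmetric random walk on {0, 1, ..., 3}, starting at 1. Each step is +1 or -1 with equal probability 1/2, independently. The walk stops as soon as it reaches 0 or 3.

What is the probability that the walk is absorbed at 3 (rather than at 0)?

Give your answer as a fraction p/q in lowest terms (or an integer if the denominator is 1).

Symmetric walk (p = 1/2): the harmonic-function argument gives P(hit 3 before 0 | start at 1) = a/N.
P = 1/3 = 1/3

Answer: 1/3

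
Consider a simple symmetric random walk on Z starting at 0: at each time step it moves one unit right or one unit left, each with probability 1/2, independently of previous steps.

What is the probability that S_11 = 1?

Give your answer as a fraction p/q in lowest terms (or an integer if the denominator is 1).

Answer: 231/1024

Derivation:
To reach position 1 after 11 steps: need 6 steps of +1 and 5 of -1.
Favorable paths: C(11,6) = 462
Total paths: 2^11 = 2048
P = 462/2048 = 231/1024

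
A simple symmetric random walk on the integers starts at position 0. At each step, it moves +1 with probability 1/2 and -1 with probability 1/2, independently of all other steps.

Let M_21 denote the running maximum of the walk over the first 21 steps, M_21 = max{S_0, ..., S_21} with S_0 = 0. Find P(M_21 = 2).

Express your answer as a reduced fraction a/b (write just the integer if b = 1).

Let M_21 = max(S_0,...,S_21). Use the reflection principle: for j ≥ 1, #{paths with M_21 ≥ j} = #{S_21 ≥ j} + #{S_21 ≥ j+1}.
By reflection, #{M_21 ≥ 2} = #{S_21 ≥ 2} + #{S_21 ≥ 3} = 695860 + 695860 = 1391720.
#{M_21 ≥ 3} = #{S_21 ≥ 3} + #{S_21 ≥ 4} = 695860 + 401930 = 1097790.
#{M_21 = 2} = 1391720 - 1097790 = 293930.
P(M_21 = 2) = 293930/2097152 = 146965/1048576

Answer: 146965/1048576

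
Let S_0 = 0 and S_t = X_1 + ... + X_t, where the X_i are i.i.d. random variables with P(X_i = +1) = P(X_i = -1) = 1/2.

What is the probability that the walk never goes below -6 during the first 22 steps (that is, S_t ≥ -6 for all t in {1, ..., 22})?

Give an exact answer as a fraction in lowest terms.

Answer: 227069/262144

Derivation:
Let f(t,s) = #length-t paths at position s with S_1..S_t all ≥ -6.
f(t,s) = f(t-1,s-1) + f(t-1,s+1) for s ≥ -6; f(t,s) = 0 for s < -6.
t=0: f(0,0)=1
t=1: f(1,-1)=1 f(1,1)=1
t=2: f(2,-2)=1 f(2,0)=2 f(2,2)=1
t=3: f(3,-3)=1 f(3,-1)=3 f(3,1)=3 f(3,3)=1
t=4: f(4,-4)=1 f(4,-2)=4 f(4,0)=6 f(4,2)=4 f(4,4)=1
t=5: f(5,-5)=1 f(5,-3)=5 f(5,-1)=10 f(5,1)=10 f(5,3)=5 f(5,5)=1
t=6: f(6,-6)=1 f(6,-4)=6 f(6,-2)=15 f(6,0)=20 f(6,2)=15 f(6,4)=6 f(6,6)=1
t=7: f(7,-5)=7 f(7,-3)=21 f(7,-1)=35 f(7,1)=35 f(7,3)=21 f(7,5)=7 f(7,7)=1
t=8: f(8,-6)=7 f(8,-4)=28 f(8,-2)=56 f(8,0)=70 f(8,2)=56 f(8,4)=28 f(8,6)=8 f(8,8)=1
t=9: f(9,-5)=35 f(9,-3)=84 f(9,-1)=126 f(9,1)=126 f(9,3)=84 f(9,5)=36 f(9,7)=9 f(9,9)=1
t=10: f(10,-6)=35 f(10,-4)=119 f(10,-2)=210 f(10,0)=252 f(10,2)=210 f(10,4)=120 f(10,6)=45 f(10,8)=10 f(10,10)=1
t=11: f(11,-5)=154 f(11,-3)=329 f(11,-1)=462 f(11,1)=462 f(11,3)=330 f(11,5)=165 f(11,7)=55 f(11,9)=11 f(11,11)=1
t=12: f(12,-6)=154 f(12,-4)=483 f(12,-2)=791 f(12,0)=924 f(12,2)=792 f(12,4)=495 f(12,6)=220 f(12,8)=66 f(12,10)=12 f(12,12)=1
t=13: f(13,-5)=637 f(13,-3)=1274 f(13,-1)=1715 f(13,1)=1716 f(13,3)=1287 f(13,5)=715 f(13,7)=286 f(13,9)=78 f(13,11)=13 f(13,13)=1
t=14: f(14,-6)=637 f(14,-4)=1911 f(14,-2)=2989 f(14,0)=3431 f(14,2)=3003 f(14,4)=2002 f(14,6)=1001 f(14,8)=364 f(14,10)=91 f(14,12)=14 f(14,14)=1
t=15: f(15,-5)=2548 f(15,-3)=4900 f(15,-1)=6420 f(15,1)=6434 f(15,3)=5005 f(15,5)=3003 f(15,7)=1365 f(15,9)=455 f(15,11)=105 f(15,13)=15 f(15,15)=1
t=16: f(16,-6)=2548 f(16,-4)=7448 f(16,-2)=11320 f(16,0)=12854 f(16,2)=11439 f(16,4)=8008 f(16,6)=4368 f(16,8)=1820 f(16,10)=560 f(16,12)=120 f(16,14)=16 f(16,16)=1
t=17: f(17,-5)=9996 f(17,-3)=18768 f(17,-1)=24174 f(17,1)=24293 f(17,3)=19447 f(17,5)=12376 f(17,7)=6188 f(17,9)=2380 f(17,11)=680 f(17,13)=136 f(17,15)=17 f(17,17)=1
t=18: f(18,-6)=9996 f(18,-4)=28764 f(18,-2)=42942 f(18,0)=48467 f(18,2)=43740 f(18,4)=31823 f(18,6)=18564 f(18,8)=8568 f(18,10)=3060 f(18,12)=816 f(18,14)=153 f(18,16)=18 f(18,18)=1
t=19: f(19,-5)=38760 f(19,-3)=71706 f(19,-1)=91409 f(19,1)=92207 f(19,3)=75563 f(19,5)=50387 f(19,7)=27132 f(19,9)=11628 f(19,11)=3876 f(19,13)=969 f(19,15)=171 f(19,17)=19 f(19,19)=1
t=20: f(20,-6)=38760 f(20,-4)=110466 f(20,-2)=163115 f(20,0)=183616 f(20,2)=167770 f(20,4)=125950 f(20,6)=77519 f(20,8)=38760 f(20,10)=15504 f(20,12)=4845 f(20,14)=1140 f(20,16)=190 f(20,18)=20 f(20,20)=1
t=21: f(21,-5)=149226 f(21,-3)=273581 f(21,-1)=346731 f(21,1)=351386 f(21,3)=293720 f(21,5)=203469 f(21,7)=116279 f(21,9)=54264 f(21,11)=20349 f(21,13)=5985 f(21,15)=1330 f(21,17)=210 f(21,19)=21 f(21,21)=1
t=22: f(22,-6)=149226 f(22,-4)=422807 f(22,-2)=620312 f(22,0)=698117 f(22,2)=645106 f(22,4)=497189 f(22,6)=319748 f(22,8)=170543 f(22,10)=74613 f(22,12)=26334 f(22,14)=7315 f(22,16)=1540 f(22,18)=231 f(22,20)=22 f(22,22)=1
Σ_s f(22,s) = 3633104
P = 3633104/4194304 = 227069/262144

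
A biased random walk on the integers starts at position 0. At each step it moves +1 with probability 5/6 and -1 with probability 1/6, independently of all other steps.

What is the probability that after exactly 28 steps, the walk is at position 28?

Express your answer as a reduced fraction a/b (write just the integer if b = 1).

To reach position 28 after 28 steps: need 28 steps of +1 and 0 steps of -1.
Number of such sequences: C(28,28) = 1
Each has probability (5/6)^28 · (1/6)^0 = 37252902984619140625/6140942214464815497216
P = 1 · 37252902984619140625/6140942214464815497216 = 37252902984619140625/6140942214464815497216

Answer: 37252902984619140625/6140942214464815497216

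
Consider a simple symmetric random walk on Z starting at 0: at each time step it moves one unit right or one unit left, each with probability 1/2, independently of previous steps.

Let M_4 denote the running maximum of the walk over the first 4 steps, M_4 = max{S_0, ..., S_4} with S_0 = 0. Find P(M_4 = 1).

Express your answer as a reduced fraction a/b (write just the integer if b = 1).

Let M_4 = max(S_0,...,S_4). Use the reflection principle: for j ≥ 1, #{paths with M_4 ≥ j} = #{S_4 ≥ j} + #{S_4 ≥ j+1}.
By reflection, #{M_4 ≥ 1} = #{S_4 ≥ 1} + #{S_4 ≥ 2} = 5 + 5 = 10.
#{M_4 ≥ 2} = #{S_4 ≥ 2} + #{S_4 ≥ 3} = 5 + 1 = 6.
#{M_4 = 1} = 10 - 6 = 4.
P(M_4 = 1) = 4/16 = 1/4

Answer: 1/4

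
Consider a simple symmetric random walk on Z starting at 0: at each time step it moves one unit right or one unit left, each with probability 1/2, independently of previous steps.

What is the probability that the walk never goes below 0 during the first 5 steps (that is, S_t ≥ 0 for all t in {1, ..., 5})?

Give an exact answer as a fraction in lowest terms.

Let f(t,s) = #length-t paths at position s with S_1..S_t all ≥ 0.
f(t,s) = f(t-1,s-1) + f(t-1,s+1) for s ≥ 0; f(t,s) = 0 for s < 0.
t=0: f(0,0)=1
t=1: f(1,1)=1
t=2: f(2,0)=1 f(2,2)=1
t=3: f(3,1)=2 f(3,3)=1
t=4: f(4,0)=2 f(4,2)=3 f(4,4)=1
t=5: f(5,1)=5 f(5,3)=4 f(5,5)=1
Σ_s f(5,s) = 10
P = 10/32 = 5/16

Answer: 5/16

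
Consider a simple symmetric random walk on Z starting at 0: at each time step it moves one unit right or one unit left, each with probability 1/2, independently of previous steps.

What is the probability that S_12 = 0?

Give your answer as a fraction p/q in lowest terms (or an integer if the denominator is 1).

Answer: 231/1024

Derivation:
To return to 0 after 12 steps: need exactly 6 steps of +1 and 6 of -1.
Favorable paths: C(12,6) = 924
Total paths: 2^12 = 4096
P = 924/4096 = 231/1024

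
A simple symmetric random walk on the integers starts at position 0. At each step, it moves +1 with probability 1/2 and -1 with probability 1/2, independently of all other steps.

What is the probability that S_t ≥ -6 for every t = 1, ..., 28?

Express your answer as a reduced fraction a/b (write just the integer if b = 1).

Answer: 109396395/134217728

Derivation:
Let f(t,s) = #length-t paths at position s with S_1..S_t all ≥ -6.
f(t,s) = f(t-1,s-1) + f(t-1,s+1) for s ≥ -6; f(t,s) = 0 for s < -6.
t=0: f(0,0)=1
t=1: f(1,-1)=1 f(1,1)=1
t=2: f(2,-2)=1 f(2,0)=2 f(2,2)=1
t=3: f(3,-3)=1 f(3,-1)=3 f(3,1)=3 f(3,3)=1
t=4: f(4,-4)=1 f(4,-2)=4 f(4,0)=6 f(4,2)=4 f(4,4)=1
t=5: f(5,-5)=1 f(5,-3)=5 f(5,-1)=10 f(5,1)=10 f(5,3)=5 f(5,5)=1
t=6: f(6,-6)=1 f(6,-4)=6 f(6,-2)=15 f(6,0)=20 f(6,2)=15 f(6,4)=6 f(6,6)=1
t=7: f(7,-5)=7 f(7,-3)=21 f(7,-1)=35 f(7,1)=35 f(7,3)=21 f(7,5)=7 f(7,7)=1
t=8: f(8,-6)=7 f(8,-4)=28 f(8,-2)=56 f(8,0)=70 f(8,2)=56 f(8,4)=28 f(8,6)=8 f(8,8)=1
t=9: f(9,-5)=35 f(9,-3)=84 f(9,-1)=126 f(9,1)=126 f(9,3)=84 f(9,5)=36 f(9,7)=9 f(9,9)=1
t=10: f(10,-6)=35 f(10,-4)=119 f(10,-2)=210 f(10,0)=252 f(10,2)=210 f(10,4)=120 f(10,6)=45 f(10,8)=10 f(10,10)=1
t=11: f(11,-5)=154 f(11,-3)=329 f(11,-1)=462 f(11,1)=462 f(11,3)=330 f(11,5)=165 f(11,7)=55 f(11,9)=11 f(11,11)=1
t=12: f(12,-6)=154 f(12,-4)=483 f(12,-2)=791 f(12,0)=924 f(12,2)=792 f(12,4)=495 f(12,6)=220 f(12,8)=66 f(12,10)=12 f(12,12)=1
t=13: f(13,-5)=637 f(13,-3)=1274 f(13,-1)=1715 f(13,1)=1716 f(13,3)=1287 f(13,5)=715 f(13,7)=286 f(13,9)=78 f(13,11)=13 f(13,13)=1
t=14: f(14,-6)=637 f(14,-4)=1911 f(14,-2)=2989 f(14,0)=3431 f(14,2)=3003 f(14,4)=2002 f(14,6)=1001 f(14,8)=364 f(14,10)=91 f(14,12)=14 f(14,14)=1
t=15: f(15,-5)=2548 f(15,-3)=4900 f(15,-1)=6420 f(15,1)=6434 f(15,3)=5005 f(15,5)=3003 f(15,7)=1365 f(15,9)=455 f(15,11)=105 f(15,13)=15 f(15,15)=1
t=16: f(16,-6)=2548 f(16,-4)=7448 f(16,-2)=11320 f(16,0)=12854 f(16,2)=11439 f(16,4)=8008 f(16,6)=4368 f(16,8)=1820 f(16,10)=560 f(16,12)=120 f(16,14)=16 f(16,16)=1
t=17: f(17,-5)=9996 f(17,-3)=18768 f(17,-1)=24174 f(17,1)=24293 f(17,3)=19447 f(17,5)=12376 f(17,7)=6188 f(17,9)=2380 f(17,11)=680 f(17,13)=136 f(17,15)=17 f(17,17)=1
t=18: f(18,-6)=9996 f(18,-4)=28764 f(18,-2)=42942 f(18,0)=48467 f(18,2)=43740 f(18,4)=31823 f(18,6)=18564 f(18,8)=8568 f(18,10)=3060 f(18,12)=816 f(18,14)=153 f(18,16)=18 f(18,18)=1
t=19: f(19,-5)=38760 f(19,-3)=71706 f(19,-1)=91409 f(19,1)=92207 f(19,3)=75563 f(19,5)=50387 f(19,7)=27132 f(19,9)=11628 f(19,11)=3876 f(19,13)=969 f(19,15)=171 f(19,17)=19 f(19,19)=1
t=20: f(20,-6)=38760 f(20,-4)=110466 f(20,-2)=163115 f(20,0)=183616 f(20,2)=167770 f(20,4)=125950 f(20,6)=77519 f(20,8)=38760 f(20,10)=15504 f(20,12)=4845 f(20,14)=1140 f(20,16)=190 f(20,18)=20 f(20,20)=1
t=21: f(21,-5)=149226 f(21,-3)=273581 f(21,-1)=346731 f(21,1)=351386 f(21,3)=293720 f(21,5)=203469 f(21,7)=116279 f(21,9)=54264 f(21,11)=20349 f(21,13)=5985 f(21,15)=1330 f(21,17)=210 f(21,19)=21 f(21,21)=1
t=22: f(22,-6)=149226 f(22,-4)=422807 f(22,-2)=620312 f(22,0)=698117 f(22,2)=645106 f(22,4)=497189 f(22,6)=319748 f(22,8)=170543 f(22,10)=74613 f(22,12)=26334 f(22,14)=7315 f(22,16)=1540 f(22,18)=231 f(22,20)=22 f(22,22)=1
t=23: f(23,-5)=572033 f(23,-3)=1043119 f(23,-1)=1318429 f(23,1)=1343223 f(23,3)=1142295 f(23,5)=816937 f(23,7)=490291 f(23,9)=245156 f(23,11)=100947 f(23,13)=33649 f(23,15)=8855 f(23,17)=1771 f(23,19)=253 f(23,21)=23 f(23,23)=1
t=24: f(24,-6)=572033 f(24,-4)=1615152 f(24,-2)=2361548 f(24,0)=2661652 f(24,2)=2485518 f(24,4)=1959232 f(24,6)=1307228 f(24,8)=735447 f(24,10)=346103 f(24,12)=134596 f(24,14)=42504 f(24,16)=10626 f(24,18)=2024 f(24,20)=276 f(24,22)=24 f(24,24)=1
t=25: f(25,-5)=2187185 f(25,-3)=3976700 f(25,-1)=5023200 f(25,1)=5147170 f(25,3)=4444750 f(25,5)=3266460 f(25,7)=2042675 f(25,9)=1081550 f(25,11)=480699 f(25,13)=177100 f(25,15)=53130 f(25,17)=12650 f(25,19)=2300 f(25,21)=300 f(25,23)=25 f(25,25)=1
t=26: f(26,-6)=2187185 f(26,-4)=6163885 f(26,-2)=8999900 f(26,0)=10170370 f(26,2)=9591920 f(26,4)=7711210 f(26,6)=5309135 f(26,8)=3124225 f(26,10)=1562249 f(26,12)=657799 f(26,14)=230230 f(26,16)=65780 f(26,18)=14950 f(26,20)=2600 f(26,22)=325 f(26,24)=26 f(26,26)=1
t=27: f(27,-5)=8351070 f(27,-3)=15163785 f(27,-1)=19170270 f(27,1)=19762290 f(27,3)=17303130 f(27,5)=13020345 f(27,7)=8433360 f(27,9)=4686474 f(27,11)=2220048 f(27,13)=888029 f(27,15)=296010 f(27,17)=80730 f(27,19)=17550 f(27,21)=2925 f(27,23)=351 f(27,25)=27 f(27,27)=1
t=28: f(28,-6)=8351070 f(28,-4)=23514855 f(28,-2)=34334055 f(28,0)=38932560 f(28,2)=37065420 f(28,4)=30323475 f(28,6)=21453705 f(28,8)=13119834 f(28,10)=6906522 f(28,12)=3108077 f(28,14)=1184039 f(28,16)=376740 f(28,18)=98280 f(28,20)=20475 f(28,22)=3276 f(28,24)=378 f(28,26)=28 f(28,28)=1
Σ_s f(28,s) = 218792790
P = 218792790/268435456 = 109396395/134217728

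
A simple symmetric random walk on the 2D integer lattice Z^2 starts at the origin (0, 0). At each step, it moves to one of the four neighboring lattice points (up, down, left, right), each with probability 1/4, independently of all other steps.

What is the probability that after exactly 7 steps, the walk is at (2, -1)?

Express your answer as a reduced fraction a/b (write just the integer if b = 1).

Let h be the number of horizontal steps (so 7-h are vertical). To end at (2,-1) need (h+2)/2 right-steps and ((7-h)-1)/2 up-steps.
Sum over h with 2 ≤ h ≤ 6, h ≡ 0 (mod 2), 7-h ≡ 1 (mod 2):
h=2: C(7,2)·C(2,2)·C(5,2) = 21·1·10 = 210
h=4: C(7,4)·C(4,3)·C(3,1) = 35·4·3 = 420
h=6: C(7,6)·C(6,4)·C(1,0) = 7·15·1 = 105
Total favorable: 735
Total paths: 4^7 = 16384
P = 735/16384 = 735/16384

Answer: 735/16384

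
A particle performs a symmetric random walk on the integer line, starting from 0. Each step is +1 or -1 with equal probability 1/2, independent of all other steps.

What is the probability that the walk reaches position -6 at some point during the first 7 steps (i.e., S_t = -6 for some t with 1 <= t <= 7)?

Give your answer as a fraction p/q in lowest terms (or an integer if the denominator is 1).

Answer: 1/64

Derivation:
Count via complement. Let g(t,s) = #length-t paths at position s with S_1..S_t all ≠ -6.
g(t,s) = g(t-1,s-1) + g(t-1,s+1) for s ≠ -6; g(t,-6) = 0.
t=0: g(0,0)=1
t=1: g(1,-1)=1 g(1,1)=1
t=2: g(2,-2)=1 g(2,0)=2 g(2,2)=1
t=3: g(3,-3)=1 g(3,-1)=3 g(3,1)=3 g(3,3)=1
t=4: g(4,-4)=1 g(4,-2)=4 g(4,0)=6 g(4,2)=4 g(4,4)=1
t=5: g(5,-5)=1 g(5,-3)=5 g(5,-1)=10 g(5,1)=10 g(5,3)=5 g(5,5)=1
t=6: g(6,-4)=6 g(6,-2)=15 g(6,0)=20 g(6,2)=15 g(6,4)=6 g(6,6)=1
t=7: g(7,-5)=6 g(7,-3)=21 g(7,-1)=35 g(7,1)=35 g(7,3)=21 g(7,5)=7 g(7,7)=1
Paths never hitting -6: Σ_s g(7,s) = 126
Paths hitting -6: 2^7 - 126 = 2
P = 2/128 = 1/64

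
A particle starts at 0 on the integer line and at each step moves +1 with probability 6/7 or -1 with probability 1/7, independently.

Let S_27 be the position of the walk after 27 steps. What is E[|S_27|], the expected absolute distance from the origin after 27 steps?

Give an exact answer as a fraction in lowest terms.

S_27 takes values m ≡ 1 (mod 2) with |m| ≤ 27; P(S_27=m) = C(27,(27+m)/2) · (6/7)^((27+m)/2) · (1/7)^((27-m)/2).
Distribution: P(S=-27)=1/65712362363534280139543, P(S=-25)=162/65712362363534280139543, P(S=-23)=12636/65712362363534280139543, P(S=-21)=631800/65712362363534280139543, P(S=-19)=22744800/65712362363534280139543, P(S=-17)=627756480/65712362363534280139543, P(S=-15)=13810642560/65712362363534280139543, P(S=-13)=248591566080/65712362363534280139543, P(S=-11)=3728873491200/65712362363534280139543, P(S=-9)=47232397555200/65712362363534280139543, P(S=-7)=510109893596160/65712362363534280139543, P(S=-5)=4730109922437120/65712362363534280139543, P(S=-3)=37840879379496960/65712362363534280139543, P(S=-1)=261975318781132800/65712362363534280139543, P(S=1)=1571851912686796800/65712362363534280139543, P(S=3)=8173629945971343360/65712362363534280139543, P(S=5)=36781334756871045120/65712362363534280139543, P(S=7)=142798123173734645760/65712362363534280139543, P(S=9)=475993743912448819200/65712362363534280139543, P(S=11)=1352824324803801907200/65712362363534280139543, P(S=13)=3246778379529124577280/65712362363534280139543, P(S=15)=6493556759058249154560/65712362363534280139543, P(S=17)=10625820151186225889280/65712362363534280139543, P(S=19)=13859765414590729420800/65712362363534280139543, P(S=21)=13859765414590729420800/65712362363534280139543, P(S=23)=9979031098505325182976/65712362363534280139543, P(S=25)=4605706660848611622912/65712362363534280139543, P(S=27)=1023490369077469249536/65712362363534280139543
E[|S_27|] = Σ_m |m|·P(S_27=m) = 25863482693063606391225/1341068619663964900807

Answer: 25863482693063606391225/1341068619663964900807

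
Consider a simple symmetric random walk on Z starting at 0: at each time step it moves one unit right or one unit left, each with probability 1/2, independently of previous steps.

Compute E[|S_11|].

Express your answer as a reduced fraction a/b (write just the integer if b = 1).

S_11 takes values m ≡ 1 (mod 2) with |m| ≤ 11; P(S_11=m) = C(11,(11+m)/2)/2^11.
Total paths: 2^11 = 2048
Distribution: P(S=-11)=1/2048, P(S=-9)=11/2048, P(S=-7)=55/2048, P(S=-5)=165/2048, P(S=-3)=330/2048, P(S=-1)=462/2048, P(S=1)=462/2048, P(S=3)=330/2048, P(S=5)=165/2048, P(S=7)=55/2048, P(S=9)=11/2048, P(S=11)=1/2048
E[|S_11|] = Σ_m |m|·P(S_11=m) = 5544/2048 = 693/256

Answer: 693/256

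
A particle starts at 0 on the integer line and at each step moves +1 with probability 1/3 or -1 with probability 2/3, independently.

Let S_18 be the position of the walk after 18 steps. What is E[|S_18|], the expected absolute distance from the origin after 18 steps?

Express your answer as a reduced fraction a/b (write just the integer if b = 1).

S_18 takes values m ≡ 0 (mod 2) with |m| ≤ 18; P(S_18=m) = C(18,(18+m)/2) · (1/3)^((18+m)/2) · (2/3)^((18-m)/2).
Distribution: P(S=-18)=262144/387420489, P(S=-16)=262144/43046721, P(S=-14)=1114112/43046721, P(S=-12)=8912896/129140163, P(S=-10)=5570560/43046721, P(S=-8)=7798784/43046721, P(S=-6)=25346048/129140163, P(S=-4)=7241728/43046721, P(S=-2)=4978688/43046721, P(S=0)=24893440/387420489, P(S=2)=1244672/43046721, P(S=4)=452608/43046721, P(S=6)=396032/129140163, P(S=8)=30464/43046721, P(S=10)=5440/43046721, P(S=12)=2176/129140163, P(S=14)=68/43046721, P(S=16)=4/43046721, P(S=18)=1/387420489
E[|S_18|] = Σ_m |m|·P(S_18=m) = 269079674/43046721

Answer: 269079674/43046721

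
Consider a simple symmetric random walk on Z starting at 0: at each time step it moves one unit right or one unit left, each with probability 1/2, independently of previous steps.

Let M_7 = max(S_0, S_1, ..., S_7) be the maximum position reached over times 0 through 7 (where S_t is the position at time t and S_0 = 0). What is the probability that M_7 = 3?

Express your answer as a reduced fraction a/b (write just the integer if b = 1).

Let M_7 = max(S_0,...,S_7). Use the reflection principle: for j ≥ 1, #{paths with M_7 ≥ j} = #{S_7 ≥ j} + #{S_7 ≥ j+1}.
By reflection, #{M_7 ≥ 3} = #{S_7 ≥ 3} + #{S_7 ≥ 4} = 29 + 8 = 37.
#{M_7 ≥ 4} = #{S_7 ≥ 4} + #{S_7 ≥ 5} = 8 + 8 = 16.
#{M_7 = 3} = 37 - 16 = 21.
P(M_7 = 3) = 21/128 = 21/128

Answer: 21/128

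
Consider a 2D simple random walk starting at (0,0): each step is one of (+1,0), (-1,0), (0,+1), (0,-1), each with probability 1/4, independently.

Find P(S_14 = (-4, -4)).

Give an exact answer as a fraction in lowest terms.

Let h be the number of horizontal steps (so 14-h are vertical). To end at (-4,-4) need (h-4)/2 right-steps and ((14-h)-4)/2 up-steps.
Sum over h with 4 ≤ h ≤ 10, h ≡ 0 (mod 2), 14-h ≡ 0 (mod 2):
h=4: C(14,4)·C(4,0)·C(10,3) = 1001·1·120 = 120120
h=6: C(14,6)·C(6,1)·C(8,2) = 3003·6·28 = 504504
h=8: C(14,8)·C(8,2)·C(6,1) = 3003·28·6 = 504504
h=10: C(14,10)·C(10,3)·C(4,0) = 1001·120·1 = 120120
Total favorable: 1249248
Total paths: 4^14 = 268435456
P = 1249248/268435456 = 39039/8388608

Answer: 39039/8388608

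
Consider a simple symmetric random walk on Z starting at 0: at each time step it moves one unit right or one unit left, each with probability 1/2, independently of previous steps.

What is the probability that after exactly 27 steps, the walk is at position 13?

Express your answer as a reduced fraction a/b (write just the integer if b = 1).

To reach position 13 after 27 steps: need 20 steps of +1 and 7 of -1.
Favorable paths: C(27,20) = 888030
Total paths: 2^27 = 134217728
P = 888030/134217728 = 444015/67108864

Answer: 444015/67108864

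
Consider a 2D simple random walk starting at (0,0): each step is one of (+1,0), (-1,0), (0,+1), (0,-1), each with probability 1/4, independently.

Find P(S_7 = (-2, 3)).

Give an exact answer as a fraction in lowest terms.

Answer: 245/16384

Derivation:
Let h be the number of horizontal steps (so 7-h are vertical). To end at (-2,3) need (h-2)/2 right-steps and ((7-h)+3)/2 up-steps.
Sum over h with 2 ≤ h ≤ 4, h ≡ 0 (mod 2), 7-h ≡ 1 (mod 2):
h=2: C(7,2)·C(2,0)·C(5,4) = 21·1·5 = 105
h=4: C(7,4)·C(4,1)·C(3,3) = 35·4·1 = 140
Total favorable: 245
Total paths: 4^7 = 16384
P = 245/16384 = 245/16384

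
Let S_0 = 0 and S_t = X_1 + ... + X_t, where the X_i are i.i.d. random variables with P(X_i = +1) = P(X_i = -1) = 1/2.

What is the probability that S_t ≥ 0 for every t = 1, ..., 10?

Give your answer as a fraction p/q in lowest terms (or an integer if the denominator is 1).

Answer: 63/256

Derivation:
Let f(t,s) = #length-t paths at position s with S_1..S_t all ≥ 0.
f(t,s) = f(t-1,s-1) + f(t-1,s+1) for s ≥ 0; f(t,s) = 0 for s < 0.
t=0: f(0,0)=1
t=1: f(1,1)=1
t=2: f(2,0)=1 f(2,2)=1
t=3: f(3,1)=2 f(3,3)=1
t=4: f(4,0)=2 f(4,2)=3 f(4,4)=1
t=5: f(5,1)=5 f(5,3)=4 f(5,5)=1
t=6: f(6,0)=5 f(6,2)=9 f(6,4)=5 f(6,6)=1
t=7: f(7,1)=14 f(7,3)=14 f(7,5)=6 f(7,7)=1
t=8: f(8,0)=14 f(8,2)=28 f(8,4)=20 f(8,6)=7 f(8,8)=1
t=9: f(9,1)=42 f(9,3)=48 f(9,5)=27 f(9,7)=8 f(9,9)=1
t=10: f(10,0)=42 f(10,2)=90 f(10,4)=75 f(10,6)=35 f(10,8)=9 f(10,10)=1
Σ_s f(10,s) = 252
P = 252/1024 = 63/256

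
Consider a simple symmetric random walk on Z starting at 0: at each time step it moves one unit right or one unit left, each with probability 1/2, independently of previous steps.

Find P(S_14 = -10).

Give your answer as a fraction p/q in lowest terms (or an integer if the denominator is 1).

Answer: 91/16384

Derivation:
To reach position -10 after 14 steps: need 2 steps of +1 and 12 of -1.
Favorable paths: C(14,2) = 91
Total paths: 2^14 = 16384
P = 91/16384 = 91/16384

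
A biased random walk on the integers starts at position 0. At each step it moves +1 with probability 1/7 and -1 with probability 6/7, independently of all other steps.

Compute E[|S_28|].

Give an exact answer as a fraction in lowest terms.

Answer: 1314247617780295054606900/65712362363534280139543

Derivation:
S_28 takes values m ≡ 0 (mod 2) with |m| ≤ 28; P(S_28=m) = C(28,(28+m)/2) · (1/7)^((28+m)/2) · (6/7)^((28-m)/2).
Distribution: P(S=-28)=6140942214464815497216/459986536544739960976801, P(S=-26)=4093961476309876998144/65712362363534280139543, P(S=-24)=9211413321697223245824/65712362363534280139543, P(S=-22)=13305374798007100243968/65712362363534280139543, P(S=-20)=13859765414590729420800/65712362363534280139543, P(S=-18)=11087812331672583536640/65712362363534280139543, P(S=-16)=7083880100790817259520/65712362363534280139543, P(S=-14)=25974227036232996618240/459986536544739960976801, P(S=-12)=1623389189764562288640/65712362363534280139543, P(S=-10)=601255255468356403200/65712362363534280139543, P(S=-8)=190397497564979527680/65712362363534280139543, P(S=-6)=51926590244994416640/65712362363534280139543, P(S=-4)=12260444918957015040/65712362363534280139543, P(S=-2)=2514963060298874880/65712362363534280139543, P(S=0)=3143703825373593600/459986536544739960976801, P(S=2)=69860085008302080/65712362363534280139543, P(S=4)=9460219844874240/65712362363534280139543, P(S=6)=1112967040573440/65712362363534280139543, P(S=8)=113357754132480/65712362363534280139543, P(S=10)=9943662643200/65712362363534280139543, P(S=12)=745774698240/65712362363534280139543, P(S=14)=331455421440/459986536544739960976801, P(S=16)=2511025920/65712362363534280139543, P(S=18)=109175040/65712362363534280139543, P(S=20)=3790800/65712362363534280139543, P(S=22)=101088/65712362363534280139543, P(S=24)=1944/65712362363534280139543, P(S=26)=24/65712362363534280139543, P(S=28)=1/459986536544739960976801
E[|S_28|] = Σ_m |m|·P(S_28=m) = 1314247617780295054606900/65712362363534280139543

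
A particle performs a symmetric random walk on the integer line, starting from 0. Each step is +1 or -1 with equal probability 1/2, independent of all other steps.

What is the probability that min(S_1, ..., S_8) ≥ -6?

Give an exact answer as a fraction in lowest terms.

Let f(t,s) = #length-t paths at position s with S_1..S_t all ≥ -6.
f(t,s) = f(t-1,s-1) + f(t-1,s+1) for s ≥ -6; f(t,s) = 0 for s < -6.
t=0: f(0,0)=1
t=1: f(1,-1)=1 f(1,1)=1
t=2: f(2,-2)=1 f(2,0)=2 f(2,2)=1
t=3: f(3,-3)=1 f(3,-1)=3 f(3,1)=3 f(3,3)=1
t=4: f(4,-4)=1 f(4,-2)=4 f(4,0)=6 f(4,2)=4 f(4,4)=1
t=5: f(5,-5)=1 f(5,-3)=5 f(5,-1)=10 f(5,1)=10 f(5,3)=5 f(5,5)=1
t=6: f(6,-6)=1 f(6,-4)=6 f(6,-2)=15 f(6,0)=20 f(6,2)=15 f(6,4)=6 f(6,6)=1
t=7: f(7,-5)=7 f(7,-3)=21 f(7,-1)=35 f(7,1)=35 f(7,3)=21 f(7,5)=7 f(7,7)=1
t=8: f(8,-6)=7 f(8,-4)=28 f(8,-2)=56 f(8,0)=70 f(8,2)=56 f(8,4)=28 f(8,6)=8 f(8,8)=1
Σ_s f(8,s) = 254
P = 254/256 = 127/128

Answer: 127/128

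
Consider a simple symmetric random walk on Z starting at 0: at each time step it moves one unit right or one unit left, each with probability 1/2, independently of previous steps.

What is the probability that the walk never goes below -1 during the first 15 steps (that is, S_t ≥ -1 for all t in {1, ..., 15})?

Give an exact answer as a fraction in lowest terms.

Let f(t,s) = #length-t paths at position s with S_1..S_t all ≥ -1.
f(t,s) = f(t-1,s-1) + f(t-1,s+1) for s ≥ -1; f(t,s) = 0 for s < -1.
t=0: f(0,0)=1
t=1: f(1,-1)=1 f(1,1)=1
t=2: f(2,0)=2 f(2,2)=1
t=3: f(3,-1)=2 f(3,1)=3 f(3,3)=1
t=4: f(4,0)=5 f(4,2)=4 f(4,4)=1
t=5: f(5,-1)=5 f(5,1)=9 f(5,3)=5 f(5,5)=1
t=6: f(6,0)=14 f(6,2)=14 f(6,4)=6 f(6,6)=1
t=7: f(7,-1)=14 f(7,1)=28 f(7,3)=20 f(7,5)=7 f(7,7)=1
t=8: f(8,0)=42 f(8,2)=48 f(8,4)=27 f(8,6)=8 f(8,8)=1
t=9: f(9,-1)=42 f(9,1)=90 f(9,3)=75 f(9,5)=35 f(9,7)=9 f(9,9)=1
t=10: f(10,0)=132 f(10,2)=165 f(10,4)=110 f(10,6)=44 f(10,8)=10 f(10,10)=1
t=11: f(11,-1)=132 f(11,1)=297 f(11,3)=275 f(11,5)=154 f(11,7)=54 f(11,9)=11 f(11,11)=1
t=12: f(12,0)=429 f(12,2)=572 f(12,4)=429 f(12,6)=208 f(12,8)=65 f(12,10)=12 f(12,12)=1
t=13: f(13,-1)=429 f(13,1)=1001 f(13,3)=1001 f(13,5)=637 f(13,7)=273 f(13,9)=77 f(13,11)=13 f(13,13)=1
t=14: f(14,0)=1430 f(14,2)=2002 f(14,4)=1638 f(14,6)=910 f(14,8)=350 f(14,10)=90 f(14,12)=14 f(14,14)=1
t=15: f(15,-1)=1430 f(15,1)=3432 f(15,3)=3640 f(15,5)=2548 f(15,7)=1260 f(15,9)=440 f(15,11)=104 f(15,13)=15 f(15,15)=1
Σ_s f(15,s) = 12870
P = 12870/32768 = 6435/16384

Answer: 6435/16384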